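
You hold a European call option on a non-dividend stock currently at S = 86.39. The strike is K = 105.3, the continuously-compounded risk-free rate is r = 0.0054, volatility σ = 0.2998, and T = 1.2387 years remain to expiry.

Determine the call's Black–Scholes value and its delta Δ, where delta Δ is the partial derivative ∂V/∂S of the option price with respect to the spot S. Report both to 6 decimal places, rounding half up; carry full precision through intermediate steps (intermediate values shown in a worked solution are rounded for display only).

price = 5.545993
Δ = 0.342244

σ√T = 0.2998·√1.2387 = 0.333668
d₁ = (ln(S/K) + (r+σ²/2)T) / (σ√T) = (ln(86.39/105.3) + (0.0054+0.2998²/2)·1.2387) / 0.333668 = (-0.197941 + 0.062356) / 0.333668 = -0.406348
d₂ = d₁ − σ√T = -0.406348 − 0.333668 = -0.740016
e^{−rT} = e^{−0.0054·1.2387} = 0.993333
N(d₁) = 0.342244,  N(d₂) = 0.229645
Call price V = S·N(d₁) − K·e^{−rT}·N(d₂) = 29.566418 − 24.020425 = 5.545993
Δ = N(d₁) = 0.342244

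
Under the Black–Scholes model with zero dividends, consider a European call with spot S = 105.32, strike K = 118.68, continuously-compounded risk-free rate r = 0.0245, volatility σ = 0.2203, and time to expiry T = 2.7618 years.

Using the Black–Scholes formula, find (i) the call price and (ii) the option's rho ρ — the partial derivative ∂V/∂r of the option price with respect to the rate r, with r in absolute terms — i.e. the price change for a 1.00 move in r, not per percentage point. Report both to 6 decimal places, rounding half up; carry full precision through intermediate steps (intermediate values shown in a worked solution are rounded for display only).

price = 13.060799
ρ = 114.198752

σ√T = 0.2203·√2.7618 = 0.366109
d₁ = (ln(S/K) + (r+σ²/2)T) / (σ√T) = (ln(105.32/118.68) + (0.0245+0.2203²/2)·2.7618) / 0.366109 = (-0.119427 + 0.134682) / 0.366109 = 0.041667
d₂ = d₁ − σ√T = 0.041667 − 0.366109 = -0.324442
e^{−rT} = e^{−0.0245·2.7618} = 0.934574
N(d₁) = 0.516618,  N(d₂) = 0.372802
Call price V = S·N(d₁) − K·e^{−rT}·N(d₂) = 54.410191 − 41.349392 = 13.060799
ρ = K·T·e^{−rT}·N(d₂) = 114.198752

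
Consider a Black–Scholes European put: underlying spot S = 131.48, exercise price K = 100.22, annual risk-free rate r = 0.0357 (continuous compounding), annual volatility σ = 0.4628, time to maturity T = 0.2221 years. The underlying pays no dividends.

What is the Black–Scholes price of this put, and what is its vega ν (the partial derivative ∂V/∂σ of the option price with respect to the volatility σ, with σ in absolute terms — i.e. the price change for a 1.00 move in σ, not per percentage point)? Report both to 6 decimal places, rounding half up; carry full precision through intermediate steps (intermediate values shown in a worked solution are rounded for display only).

price = 1.176918
ν = 9.405904

σ√T = 0.4628·√0.2221 = 0.218106
d₁ = (ln(S/K) + (r+σ²/2)T) / (σ√T) = (ln(131.48/100.22) + (0.0357+0.4628²/2)·0.2221) / 0.218106 = (0.271487 + 0.031714) / 0.218106 = 1.390155
d₂ = d₁ − σ√T = 1.390155 − 0.218106 = 1.172049
e^{−rT} = e^{−0.0357·0.2221} = 0.992102
N(−d₁) = 0.082241,  N(−d₂) = 0.120589
Put price V = K·e^{−rT}·N(−d₂) − S·N(−d₁) = 11.989962 − 10.813043 = 1.176918
φ(d₁) = (1/√(2π))·e^{−d₁²/2} = 0.151798
ν = S·φ(d₁)·√T = 9.405904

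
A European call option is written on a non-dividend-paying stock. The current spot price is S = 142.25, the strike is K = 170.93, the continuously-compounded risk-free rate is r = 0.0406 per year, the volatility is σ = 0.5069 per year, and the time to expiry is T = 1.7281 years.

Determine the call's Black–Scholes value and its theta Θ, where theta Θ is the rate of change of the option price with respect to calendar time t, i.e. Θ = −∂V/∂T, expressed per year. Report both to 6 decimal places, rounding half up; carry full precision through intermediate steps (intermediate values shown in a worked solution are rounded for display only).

σ√T = 0.5069·√1.7281 = 0.666357
d₁ = (ln(S/K) + (r+σ²/2)T) / (σ√T) = (ln(142.25/170.93) + (0.0406+0.5069²/2)·1.7281) / 0.666357 = (-0.183668 + 0.292176) / 0.666357 = 0.162838
d₂ = d₁ − σ√T = 0.162838 − 0.666357 = -0.503518
e^{−rT} = e^{−0.0406·1.7281} = 0.932244
N(d₁) = 0.564677,  N(d₂) = 0.307300
Call price V = S·N(d₁) − K·e^{−rT}·N(d₂) = 80.325322 − 48.967769 = 31.357554
φ(d₁) = (1/√(2π))·e^{−d₁²/2} = 0.393688
Θ = −S·φ(d₁)·σ/(2√T) − r·K·e^{−rT}·N(d₂) = −10.797228 − 1.988091 = -12.785319

price = 31.357554
Θ = -12.785319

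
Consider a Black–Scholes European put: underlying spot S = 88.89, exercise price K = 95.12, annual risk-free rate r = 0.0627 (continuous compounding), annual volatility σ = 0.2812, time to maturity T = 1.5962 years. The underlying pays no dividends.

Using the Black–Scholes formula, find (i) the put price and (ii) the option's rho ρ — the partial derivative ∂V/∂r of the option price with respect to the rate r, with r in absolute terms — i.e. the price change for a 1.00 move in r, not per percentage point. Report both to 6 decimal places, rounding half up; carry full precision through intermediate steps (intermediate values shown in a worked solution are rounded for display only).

price = 10.969302
ρ = -73.425372

σ√T = 0.2812·√1.5962 = 0.355270
d₁ = (ln(S/K) + (r+σ²/2)T) / (σ√T) = (ln(88.89/95.12) + (0.0627+0.2812²/2)·1.5962) / 0.355270 = (-0.067740 + 0.163190) / 0.355270 = 0.268670
d₂ = d₁ − σ√T = 0.268670 − 0.355270 = -0.086600
e^{−rT} = e^{−0.0627·1.5962} = 0.904763
N(−d₁) = 0.394092,  N(−d₂) = 0.534505
Put price V = K·e^{−rT}·N(−d₂) − S·N(−d₁) = 46.000108 − 35.030806 = 10.969302
ρ = −K·T·e^{−rT}·N(−d₂) = -73.425372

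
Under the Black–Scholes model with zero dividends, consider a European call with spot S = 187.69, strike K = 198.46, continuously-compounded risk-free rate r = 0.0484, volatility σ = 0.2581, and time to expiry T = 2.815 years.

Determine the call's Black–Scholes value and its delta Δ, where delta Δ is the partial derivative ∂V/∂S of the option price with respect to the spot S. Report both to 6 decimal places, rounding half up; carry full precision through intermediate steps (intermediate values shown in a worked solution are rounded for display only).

price = 38.707562
Δ = 0.656268

σ√T = 0.2581·√2.815 = 0.433039
d₁ = (ln(S/K) + (r+σ²/2)T) / (σ√T) = (ln(187.69/198.46) + (0.0484+0.2581²/2)·2.815) / 0.433039 = (-0.055796 + 0.230007) / 0.433039 = 0.402300
d₂ = d₁ − σ√T = 0.402300 − 0.433039 = -0.030739
e^{−rT} = e^{−0.0484·2.815} = 0.872628
N(d₁) = 0.656268,  N(d₂) = 0.487739
Call price V = S·N(d₁) − K·e^{−rT}·N(d₂) = 123.174995 − 84.467433 = 38.707562
Δ = N(d₁) = 0.656268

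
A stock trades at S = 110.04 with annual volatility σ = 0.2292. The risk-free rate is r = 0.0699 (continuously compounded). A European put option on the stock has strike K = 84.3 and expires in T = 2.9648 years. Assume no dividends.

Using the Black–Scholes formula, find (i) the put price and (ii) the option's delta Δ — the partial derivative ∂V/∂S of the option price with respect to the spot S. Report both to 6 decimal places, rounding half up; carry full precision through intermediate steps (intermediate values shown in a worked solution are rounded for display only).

price = 1.896331
Δ = -0.081112

σ√T = 0.2292·√2.9648 = 0.394650
d₁ = (ln(S/K) + (r+σ²/2)T) / (σ√T) = (ln(110.04/84.3) + (0.0699+0.2292²/2)·2.9648) / 0.394650 = (0.266462 + 0.285114) / 0.394650 = 1.397633
d₂ = d₁ − σ√T = 1.397633 − 0.394650 = 1.002982
e^{−rT} = e^{−0.0699·2.9648} = 0.812825
N(−d₁) = 0.081112,  N(−d₂) = 0.157935
Put price V = K·e^{−rT}·N(−d₂) − S·N(−d₁) = 10.821864 − 8.925532 = 1.896331
Δ = −N(−d₁) = -0.081112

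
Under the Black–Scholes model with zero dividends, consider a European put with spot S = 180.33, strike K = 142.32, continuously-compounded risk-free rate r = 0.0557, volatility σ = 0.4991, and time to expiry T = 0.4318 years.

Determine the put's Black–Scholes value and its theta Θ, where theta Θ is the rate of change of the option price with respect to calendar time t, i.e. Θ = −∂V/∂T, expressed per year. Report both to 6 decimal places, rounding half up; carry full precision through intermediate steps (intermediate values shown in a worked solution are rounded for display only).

σ√T = 0.4991·√0.4318 = 0.327966
d₁ = (ln(S/K) + (r+σ²/2)T) / (σ√T) = (ln(180.33/142.32) + (0.0557+0.4991²/2)·0.4318) / 0.327966 = (0.236710 + 0.077832) / 0.327966 = 0.959071
d₂ = d₁ − σ√T = 0.959071 − 0.327966 = 0.631105
e^{−rT} = e^{−0.0557·0.4318} = 0.976236
N(−d₁) = 0.168762,  N(−d₂) = 0.263986
Put price V = K·e^{−rT}·N(−d₂) − S·N(−d₁) = 36.677663 − 30.432779 = 6.244884
φ(d₁) = (1/√(2π))·e^{−d₁²/2} = 0.251869
Θ = −S·φ(d₁)·σ/(2√T) + r·K·e^{−rT}·N(−d₂) = −17.248793 + 2.042946 = -15.205847

price = 6.244884
Θ = -15.205847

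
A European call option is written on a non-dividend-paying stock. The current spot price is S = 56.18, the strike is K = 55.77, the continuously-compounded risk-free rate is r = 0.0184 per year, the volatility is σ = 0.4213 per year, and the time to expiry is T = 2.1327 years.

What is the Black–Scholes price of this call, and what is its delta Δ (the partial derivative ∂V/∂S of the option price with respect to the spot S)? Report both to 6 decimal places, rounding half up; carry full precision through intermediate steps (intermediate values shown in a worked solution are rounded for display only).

price = 14.581071
Δ = 0.649257

σ√T = 0.4213·√2.1327 = 0.615257
d₁ = (ln(S/K) + (r+σ²/2)T) / (σ√T) = (ln(56.18/55.77) + (0.0184+0.4213²/2)·2.1327) / 0.615257 = (0.007325 + 0.228512) / 0.615257 = 0.383314
d₂ = d₁ − σ√T = 0.383314 − 0.615257 = -0.231942
e^{−rT} = e^{−0.0184·2.1327} = 0.961518
N(d₁) = 0.649257,  N(d₂) = 0.408291
Call price V = S·N(d₁) − K·e^{−rT}·N(d₂) = 36.475242 − 21.894170 = 14.581071
Δ = N(d₁) = 0.649257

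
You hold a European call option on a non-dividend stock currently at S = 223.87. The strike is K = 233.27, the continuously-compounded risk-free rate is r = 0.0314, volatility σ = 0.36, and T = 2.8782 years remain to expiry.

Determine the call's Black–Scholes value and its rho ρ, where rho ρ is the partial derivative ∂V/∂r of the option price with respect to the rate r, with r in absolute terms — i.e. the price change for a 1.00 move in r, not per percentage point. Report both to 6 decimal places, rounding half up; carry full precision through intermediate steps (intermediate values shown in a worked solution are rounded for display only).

price = 57.963951
ρ = 252.154025

σ√T = 0.36·√2.8782 = 0.610749
d₁ = (ln(S/K) + (r+σ²/2)T) / (σ√T) = (ln(223.87/233.27) + (0.0314+0.36²/2)·2.8782) / 0.610749 = (-0.041131 + 0.276883) / 0.610749 = 0.386004
d₂ = d₁ − σ√T = 0.386004 − 0.610749 = -0.224745
e^{−rT} = e^{−0.0314·2.8782} = 0.913588
N(d₁) = 0.650253,  N(d₂) = 0.411089
Call price V = S·N(d₁) − K·e^{−rT}·N(d₂) = 145.572187 − 87.608236 = 57.963951
ρ = K·T·e^{−rT}·N(d₂) = 252.154025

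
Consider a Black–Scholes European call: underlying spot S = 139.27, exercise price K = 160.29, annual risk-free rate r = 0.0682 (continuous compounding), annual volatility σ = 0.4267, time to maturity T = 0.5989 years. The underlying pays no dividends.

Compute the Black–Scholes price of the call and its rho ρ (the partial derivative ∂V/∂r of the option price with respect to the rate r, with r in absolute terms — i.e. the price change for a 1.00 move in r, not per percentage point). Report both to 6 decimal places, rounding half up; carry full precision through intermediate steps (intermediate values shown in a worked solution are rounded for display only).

σ√T = 0.4267·√0.5989 = 0.330217
d₁ = (ln(S/K) + (r+σ²/2)T) / (σ√T) = (ln(139.27/160.29) + (0.0682+0.4267²/2)·0.5989) / 0.330217 = (-0.140570 + 0.095367) / 0.330217 = -0.136890
d₂ = d₁ − σ√T = -0.136890 − 0.330217 = -0.467107
e^{−rT} = e^{−0.0682·0.5989} = 0.959978
N(d₁) = 0.445559,  N(d₂) = 0.320212
Call price V = S·N(d₁) − K·e^{−rT}·N(d₂) = 62.052979 − 49.272505 = 12.780474
ρ = K·T·e^{−rT}·N(d₂) = 29.509304

price = 12.780474
ρ = 29.509304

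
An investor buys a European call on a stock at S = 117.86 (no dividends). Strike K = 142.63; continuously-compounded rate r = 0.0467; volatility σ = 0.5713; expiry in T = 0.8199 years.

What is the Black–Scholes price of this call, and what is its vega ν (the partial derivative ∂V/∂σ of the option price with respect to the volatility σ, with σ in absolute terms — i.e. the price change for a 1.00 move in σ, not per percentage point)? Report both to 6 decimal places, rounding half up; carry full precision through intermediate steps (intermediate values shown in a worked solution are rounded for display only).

price = 17.424924
ν = 42.547517

σ√T = 0.5713·√0.8199 = 0.517303
d₁ = (ln(S/K) + (r+σ²/2)T) / (σ√T) = (ln(117.86/142.63) + (0.0467+0.5713²/2)·0.8199) / 0.517303 = (-0.190756 + 0.172090) / 0.517303 = -0.036083
d₂ = d₁ − σ√T = -0.036083 − 0.517303 = -0.553386
e^{−rT} = e^{−0.0467·0.8199} = 0.962434
N(d₁) = 0.485608,  N(d₂) = 0.290000
Call price V = S·N(d₁) − K·e^{−rT}·N(d₂) = 57.233748 − 39.808824 = 17.424924
φ(d₁) = (1/√(2π))·e^{−d₁²/2} = 0.398683
ν = S·φ(d₁)·√T = 42.547517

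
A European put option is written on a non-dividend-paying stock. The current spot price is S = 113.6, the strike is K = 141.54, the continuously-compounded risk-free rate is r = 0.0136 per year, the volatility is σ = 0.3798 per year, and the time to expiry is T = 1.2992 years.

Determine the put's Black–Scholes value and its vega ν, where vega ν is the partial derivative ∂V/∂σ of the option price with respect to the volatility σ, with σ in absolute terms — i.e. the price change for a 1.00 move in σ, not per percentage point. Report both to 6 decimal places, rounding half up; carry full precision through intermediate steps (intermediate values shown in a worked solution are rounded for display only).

σ√T = 0.3798·√1.2992 = 0.432905
d₁ = (ln(S/K) + (r+σ²/2)T) / (σ√T) = (ln(113.6/141.54) + (0.0136+0.3798²/2)·1.2992) / 0.432905 = (-0.219899 + 0.111373) / 0.432905 = -0.250693
d₂ = d₁ − σ√T = -0.250693 − 0.432905 = -0.683598
e^{−rT} = e^{−0.0136·1.2992} = 0.982486
N(−d₁) = 0.598974,  N(−d₂) = 0.752885
Put price V = K·e^{−rT}·N(−d₂) − S·N(−d₁) = 104.697068 − 68.043463 = 36.653605
φ(d₁) = (1/√(2π))·e^{−d₁²/2} = 0.386601
ν = S·φ(d₁)·√T = 50.058679

price = 36.653605
ν = 50.058679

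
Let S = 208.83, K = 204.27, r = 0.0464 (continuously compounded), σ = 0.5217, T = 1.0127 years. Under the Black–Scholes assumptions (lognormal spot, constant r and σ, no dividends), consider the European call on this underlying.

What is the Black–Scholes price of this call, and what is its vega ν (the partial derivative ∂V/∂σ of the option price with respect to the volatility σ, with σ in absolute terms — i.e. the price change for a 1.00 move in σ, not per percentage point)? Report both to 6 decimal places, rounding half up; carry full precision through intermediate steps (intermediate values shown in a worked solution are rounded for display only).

price = 49.119514
ν = 77.575489

σ√T = 0.5217·√1.0127 = 0.525002
d₁ = (ln(S/K) + (r+σ²/2)T) / (σ√T) = (ln(208.83/204.27) + (0.0464+0.5217²/2)·1.0127) / 0.525002 = (0.022078 + 0.184803) / 0.525002 = 0.394057
d₂ = d₁ − σ√T = 0.394057 − 0.525002 = -0.130945
e^{−rT} = e^{−0.0464·1.0127} = 0.954098
N(d₁) = 0.653231,  N(d₂) = 0.447909
Call price V = S·N(d₁) − K·e^{−rT}·N(d₂) = 136.414135 − 87.294621 = 49.119514
φ(d₁) = (1/√(2π))·e^{−d₁²/2} = 0.369140
ν = S·φ(d₁)·√T = 77.575489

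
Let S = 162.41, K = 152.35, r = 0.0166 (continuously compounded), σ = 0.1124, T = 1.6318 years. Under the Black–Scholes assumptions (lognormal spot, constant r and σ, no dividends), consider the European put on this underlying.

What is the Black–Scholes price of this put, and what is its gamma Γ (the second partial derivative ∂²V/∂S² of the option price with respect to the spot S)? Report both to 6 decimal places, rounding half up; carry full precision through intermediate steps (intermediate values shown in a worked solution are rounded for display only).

price = 3.549753
Γ = 0.013336

σ√T = 0.1124·√1.6318 = 0.143582
d₁ = (ln(S/K) + (r+σ²/2)T) / (σ√T) = (ln(162.41/152.35) + (0.0166+0.1124²/2)·1.6318) / 0.143582 = (0.063943 + 0.037396) / 0.143582 = 0.705794
d₂ = d₁ − σ√T = 0.705794 − 0.143582 = 0.562212
e^{−rT} = e^{−0.0166·1.6318} = 0.973276
N(−d₁) = 0.240158,  N(−d₂) = 0.286986
Put price V = K·e^{−rT}·N(−d₂) − S·N(−d₁) = 42.553835 − 39.004082 = 3.549753
φ(d₁) = (1/√(2π))·e^{−d₁²/2} = 0.310985
Γ = φ(d₁) / (S·σ·√T) = 0.013336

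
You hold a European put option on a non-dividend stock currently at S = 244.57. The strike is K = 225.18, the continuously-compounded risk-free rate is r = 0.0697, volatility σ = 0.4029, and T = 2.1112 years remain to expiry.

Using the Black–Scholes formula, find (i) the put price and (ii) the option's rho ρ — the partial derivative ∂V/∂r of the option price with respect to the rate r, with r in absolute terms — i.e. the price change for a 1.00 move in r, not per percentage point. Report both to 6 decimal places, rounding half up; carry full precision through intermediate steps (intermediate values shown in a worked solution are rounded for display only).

σ√T = 0.4029·√2.1112 = 0.585412
d₁ = (ln(S/K) + (r+σ²/2)T) / (σ√T) = (ln(244.57/225.18) + (0.0697+0.4029²/2)·2.1112) / 0.585412 = (0.082601 + 0.318505) / 0.585412 = 0.685168
d₂ = d₁ − σ√T = 0.685168 − 0.585412 = 0.099756
e^{−rT} = e^{−0.0697·2.1112} = 0.863164
N(−d₁) = 0.246619,  N(−d₂) = 0.460269
Put price V = K·e^{−rT}·N(−d₂) − S·N(−d₁) = 89.461246 − 60.315583 = 29.145663
ρ = −K·T·e^{−rT}·N(−d₂) = -188.870583

price = 29.145663
ρ = -188.870583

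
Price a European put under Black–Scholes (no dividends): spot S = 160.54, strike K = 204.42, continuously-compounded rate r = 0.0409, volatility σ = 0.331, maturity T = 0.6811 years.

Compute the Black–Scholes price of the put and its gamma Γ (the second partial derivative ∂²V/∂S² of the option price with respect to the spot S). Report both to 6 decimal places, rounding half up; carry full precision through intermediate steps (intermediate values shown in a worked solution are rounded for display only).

price = 44.279768
Γ = 0.007384

σ√T = 0.331·√0.6811 = 0.273170
d₁ = (ln(S/K) + (r+σ²/2)T) / (σ√T) = (ln(160.54/204.42) + (0.0409+0.331²/2)·0.6811) / 0.273170 = (-0.241634 + 0.065168) / 0.273170 = -0.645991
d₂ = d₁ − σ√T = -0.645991 − 0.273170 = -0.919161
e^{−rT} = e^{−0.0409·0.6811} = 0.972527
N(−d₁) = 0.740857,  N(−d₂) = 0.820994
Put price V = K·e^{−rT}·N(−d₂) − S·N(−d₁) = 163.217025 − 118.937256 = 44.279768
φ(d₁) = (1/√(2π))·e^{−d₁²/2} = 0.323812
Γ = φ(d₁) / (S·σ·√T) = 0.007384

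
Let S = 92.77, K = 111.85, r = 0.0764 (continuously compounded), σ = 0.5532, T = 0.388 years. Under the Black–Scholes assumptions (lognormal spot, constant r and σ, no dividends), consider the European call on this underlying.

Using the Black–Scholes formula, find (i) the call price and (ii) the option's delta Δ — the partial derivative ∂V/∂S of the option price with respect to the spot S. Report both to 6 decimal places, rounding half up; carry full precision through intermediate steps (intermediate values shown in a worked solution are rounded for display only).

σ√T = 0.5532·√0.388 = 0.344586
d₁ = (ln(S/K) + (r+σ²/2)T) / (σ√T) = (ln(92.77/111.85) + (0.0764+0.5532²/2)·0.388) / 0.344586 = (-0.187035 + 0.089013) / 0.344586 = -0.284464
d₂ = d₁ − σ√T = -0.284464 − 0.344586 = -0.629050
e^{−rT} = e^{−0.0764·0.388} = 0.970792
N(d₁) = 0.388028,  N(d₂) = 0.264658
Call price V = S·N(d₁) − K·e^{−rT}·N(d₂) = 35.997312 − 28.737393 = 7.259919
Δ = N(d₁) = 0.388028

price = 7.259919
Δ = 0.388028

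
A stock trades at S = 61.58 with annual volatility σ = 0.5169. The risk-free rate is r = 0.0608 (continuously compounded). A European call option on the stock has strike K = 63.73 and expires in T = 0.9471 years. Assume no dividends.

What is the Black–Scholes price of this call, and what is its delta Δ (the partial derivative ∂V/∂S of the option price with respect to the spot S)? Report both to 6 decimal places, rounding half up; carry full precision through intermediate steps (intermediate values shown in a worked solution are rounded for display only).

σ√T = 0.5169·√0.9471 = 0.503042
d₁ = (ln(S/K) + (r+σ²/2)T) / (σ√T) = (ln(61.58/63.73) + (0.0608+0.5169²/2)·0.9471) / 0.503042 = (-0.034318 + 0.184109) / 0.503042 = 0.297771
d₂ = d₁ − σ√T = 0.297771 − 0.503042 = -0.205272
e^{−rT} = e^{−0.0608·0.9471} = 0.944043
N(d₁) = 0.617061,  N(d₂) = 0.418680
Call price V = S·N(d₁) − K·e^{−rT}·N(d₂) = 37.998607 − 25.189398 = 12.809209
Δ = N(d₁) = 0.617061

price = 12.809209
Δ = 0.617061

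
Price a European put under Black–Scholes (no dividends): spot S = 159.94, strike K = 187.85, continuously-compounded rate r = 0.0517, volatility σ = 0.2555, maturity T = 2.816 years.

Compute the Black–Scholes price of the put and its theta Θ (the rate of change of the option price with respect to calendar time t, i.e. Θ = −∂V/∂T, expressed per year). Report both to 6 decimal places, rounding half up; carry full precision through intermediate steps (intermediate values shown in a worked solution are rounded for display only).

price = 28.604553
Θ = 0.246169

σ√T = 0.2555·√2.816 = 0.428753
d₁ = (ln(S/K) + (r+σ²/2)T) / (σ√T) = (ln(159.94/187.85) + (0.0517+0.2555²/2)·2.816) / 0.428753 = (-0.160845 + 0.237502) / 0.428753 = 0.178790
d₂ = d₁ − σ√T = 0.178790 − 0.428753 = -0.249963
e^{−rT} = e^{−0.0517·2.816} = 0.864515
N(−d₁) = 0.429051,  N(−d₂) = 0.598692
Put price V = K·e^{−rT}·N(−d₂) − S·N(−d₁) = 97.227017 − 68.622464 = 28.604553
φ(d₁) = (1/√(2π))·e^{−d₁²/2} = 0.392617
Θ = −S·φ(d₁)·σ/(2√T) + r·K·e^{−rT}·N(−d₂) = −4.780468 + 5.026637 = 0.246169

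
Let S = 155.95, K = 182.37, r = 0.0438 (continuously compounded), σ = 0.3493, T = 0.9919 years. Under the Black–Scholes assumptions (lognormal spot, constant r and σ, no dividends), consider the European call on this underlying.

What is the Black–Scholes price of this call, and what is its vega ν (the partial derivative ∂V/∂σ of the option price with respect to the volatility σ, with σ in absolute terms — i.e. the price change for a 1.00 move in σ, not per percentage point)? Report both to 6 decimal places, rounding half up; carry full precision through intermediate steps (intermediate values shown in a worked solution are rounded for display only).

price = 14.671627
ν = 61.259758

σ√T = 0.3493·√0.9919 = 0.347882
d₁ = (ln(S/K) + (r+σ²/2)T) / (σ√T) = (ln(155.95/182.37) + (0.0438+0.3493²/2)·0.9919) / 0.347882 = (-0.156502 + 0.103956) / 0.347882 = -0.151045
d₂ = d₁ − σ√T = -0.151045 − 0.347882 = -0.498927
e^{−rT} = e^{−0.0438·0.9919} = 0.957485
N(d₁) = 0.439970,  N(d₂) = 0.308915
Call price V = S·N(d₁) − K·e^{−rT}·N(d₂) = 68.613353 − 53.941726 = 14.671627
φ(d₁) = (1/√(2π))·e^{−d₁²/2} = 0.394417
ν = S·φ(d₁)·√T = 61.259758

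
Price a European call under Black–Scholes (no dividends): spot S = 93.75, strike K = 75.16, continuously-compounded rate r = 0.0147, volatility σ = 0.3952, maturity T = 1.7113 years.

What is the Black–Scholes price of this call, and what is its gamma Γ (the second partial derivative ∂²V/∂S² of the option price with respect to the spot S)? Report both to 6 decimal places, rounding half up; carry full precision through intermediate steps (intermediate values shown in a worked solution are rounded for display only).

price = 29.106948
Γ = 0.006284

σ√T = 0.3952·√1.7113 = 0.516987
d₁ = (ln(S/K) + (r+σ²/2)T) / (σ√T) = (ln(93.75/75.16) + (0.0147+0.3952²/2)·1.7113) / 0.516987 = (0.221012 + 0.158794) / 0.516987 = 0.734653
d₂ = d₁ − σ√T = 0.734653 − 0.516987 = 0.217666
e^{−rT} = e^{−0.0147·1.7113} = 0.975158
N(d₁) = 0.768725,  N(d₂) = 0.586155
Call price V = S·N(d₁) − K·e^{−rT}·N(d₂) = 72.067941 − 42.960994 = 29.106948
φ(d₁) = (1/√(2π))·e^{−d₁²/2} = 0.304588
Γ = φ(d₁) / (S·σ·√T) = 0.006284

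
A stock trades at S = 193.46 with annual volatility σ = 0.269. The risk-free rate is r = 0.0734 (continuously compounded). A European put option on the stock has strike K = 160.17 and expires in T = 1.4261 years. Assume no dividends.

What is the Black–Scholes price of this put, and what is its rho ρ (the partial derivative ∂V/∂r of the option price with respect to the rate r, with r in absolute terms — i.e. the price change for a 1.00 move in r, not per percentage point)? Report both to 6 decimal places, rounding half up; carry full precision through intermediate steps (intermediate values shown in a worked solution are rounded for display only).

price = 5.214110
ρ = -46.431449

σ√T = 0.269·√1.4261 = 0.321238
d₁ = (ln(S/K) + (r+σ²/2)T) / (σ√T) = (ln(193.46/160.17) + (0.0734+0.269²/2)·1.4261) / 0.321238 = (0.188835 + 0.156273) / 0.321238 = 1.074305
d₂ = d₁ − σ√T = 1.074305 − 0.321238 = 0.753066
e^{−rT} = e^{−0.0734·1.4261} = 0.900617
N(−d₁) = 0.141343,  N(−d₂) = 0.225705
Put price V = K·e^{−rT}·N(−d₂) − S·N(−d₁) = 32.558340 − 27.344231 = 5.214110
ρ = −K·T·e^{−rT}·N(−d₂) = -46.431449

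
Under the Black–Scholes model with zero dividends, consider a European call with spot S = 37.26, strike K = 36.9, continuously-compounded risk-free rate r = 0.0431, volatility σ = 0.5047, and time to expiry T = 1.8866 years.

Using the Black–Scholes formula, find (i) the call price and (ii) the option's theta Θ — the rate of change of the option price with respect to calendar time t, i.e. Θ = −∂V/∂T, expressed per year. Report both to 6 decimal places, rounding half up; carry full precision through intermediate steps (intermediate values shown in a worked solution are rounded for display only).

price = 11.363046
Θ = -3.044358

σ√T = 0.5047·√1.8866 = 0.693223
d₁ = (ln(S/K) + (r+σ²/2)T) / (σ√T) = (ln(37.26/36.9) + (0.0431+0.5047²/2)·1.8866) / 0.693223 = (0.009709 + 0.321592) / 0.693223 = 0.477913
d₂ = d₁ − σ√T = 0.477913 − 0.693223 = -0.215310
e^{−rT} = e^{−0.0431·1.8866} = 0.921906
N(d₁) = 0.683644,  N(d₂) = 0.414763
Call price V = S·N(d₁) − K·e^{−rT}·N(d₂) = 25.472576 − 14.109530 = 11.363046
φ(d₁) = (1/√(2π))·e^{−d₁²/2} = 0.355888
Θ = −S·φ(d₁)·σ/(2√T) − r·K·e^{−rT}·N(d₂) = −2.436238 − 0.608121 = -3.044358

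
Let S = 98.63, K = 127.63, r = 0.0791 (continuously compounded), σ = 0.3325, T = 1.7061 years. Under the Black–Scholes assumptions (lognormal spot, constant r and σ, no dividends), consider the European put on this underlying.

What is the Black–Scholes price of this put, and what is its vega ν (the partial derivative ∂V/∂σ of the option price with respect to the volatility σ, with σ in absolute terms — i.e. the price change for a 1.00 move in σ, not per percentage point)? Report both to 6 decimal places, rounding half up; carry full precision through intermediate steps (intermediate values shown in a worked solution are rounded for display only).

price = 25.212150
ν = 51.284534

σ√T = 0.3325·√1.7061 = 0.434304
d₁ = (ln(S/K) + (r+σ²/2)T) / (σ√T) = (ln(98.63/127.63) + (0.0791+0.3325²/2)·1.7061) / 0.434304 = (-0.257760 + 0.229263) / 0.434304 = -0.065616
d₂ = d₁ − σ√T = -0.065616 − 0.434304 = -0.499920
e^{−rT} = e^{−0.0791·1.7061} = 0.873757
N(−d₁) = 0.526158,  N(−d₂) = 0.691434
Put price V = K·e^{−rT}·N(−d₂) − S·N(−d₁) = 77.107150 − 51.895001 = 25.212150
φ(d₁) = (1/√(2π))·e^{−d₁²/2} = 0.398084
ν = S·φ(d₁)·√T = 51.284534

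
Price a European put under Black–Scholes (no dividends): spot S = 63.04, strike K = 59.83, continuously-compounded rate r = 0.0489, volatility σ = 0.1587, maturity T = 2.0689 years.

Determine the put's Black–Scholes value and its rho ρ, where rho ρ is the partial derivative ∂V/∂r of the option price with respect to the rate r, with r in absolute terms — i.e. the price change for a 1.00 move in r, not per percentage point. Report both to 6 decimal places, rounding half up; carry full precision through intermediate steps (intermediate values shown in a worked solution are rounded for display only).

price = 1.988401
ρ = -32.265674

σ√T = 0.1587·√2.0689 = 0.228269
d₁ = (ln(S/K) + (r+σ²/2)T) / (σ√T) = (ln(63.04/59.83) + (0.0489+0.1587²/2)·2.0689) / 0.228269 = (0.052262 + 0.127223) / 0.228269 = 0.786287
d₂ = d₁ − σ√T = 0.786287 − 0.228269 = 0.558018
e^{−rT} = e^{−0.0489·2.0689} = 0.903780
N(−d₁) = 0.215850,  N(−d₂) = 0.288416
Put price V = K·e^{−rT}·N(−d₂) − S·N(−d₁) = 15.595570 − 13.607168 = 1.988401
ρ = −K·T·e^{−rT}·N(−d₂) = -32.265674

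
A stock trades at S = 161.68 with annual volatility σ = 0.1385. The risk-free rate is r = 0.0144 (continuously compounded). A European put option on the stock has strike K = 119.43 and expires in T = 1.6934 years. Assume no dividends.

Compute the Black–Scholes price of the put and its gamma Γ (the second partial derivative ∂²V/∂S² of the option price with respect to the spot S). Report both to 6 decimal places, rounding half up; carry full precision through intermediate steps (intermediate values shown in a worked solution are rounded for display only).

σ√T = 0.1385·√1.6934 = 0.180231
d₁ = (ln(S/K) + (r+σ²/2)T) / (σ√T) = (ln(161.68/119.43) + (0.0144+0.1385²/2)·1.6934) / 0.180231 = (0.302889 + 0.040627) / 0.180231 = 1.905972
d₂ = d₁ − σ√T = 1.905972 − 0.180231 = 1.725741
e^{−rT} = e^{−0.0144·1.6934} = 0.975910
N(−d₁) = 0.028327,  N(−d₂) = 0.042197
Put price V = K·e^{−rT}·N(−d₂) − S·N(−d₁) = 4.918189 − 4.579900 = 0.338289
φ(d₁) = (1/√(2π))·e^{−d₁²/2} = 0.064874
Γ = φ(d₁) / (S·σ·√T) = 0.002226

price = 0.338289
Γ = 0.002226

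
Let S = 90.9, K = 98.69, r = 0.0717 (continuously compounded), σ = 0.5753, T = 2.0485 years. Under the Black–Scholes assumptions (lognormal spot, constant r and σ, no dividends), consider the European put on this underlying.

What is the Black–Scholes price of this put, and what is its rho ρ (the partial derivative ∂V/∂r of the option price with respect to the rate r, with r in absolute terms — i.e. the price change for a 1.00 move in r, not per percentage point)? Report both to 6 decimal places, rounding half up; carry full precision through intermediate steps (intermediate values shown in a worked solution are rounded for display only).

price = 25.364575
ρ = -110.054291

σ√T = 0.5753·√2.0485 = 0.823403
d₁ = (ln(S/K) + (r+σ²/2)T) / (σ√T) = (ln(90.9/98.69) + (0.0717+0.5753²/2)·2.0485) / 0.823403 = (-0.082224 + 0.485874) / 0.823403 = 0.490222
d₂ = d₁ − σ√T = 0.490222 − 0.823403 = -0.333181
e^{−rT} = e^{−0.0717·2.0485} = 0.863400
N(−d₁) = 0.311989,  N(−d₂) = 0.630501
Put price V = K·e^{−rT}·N(−d₂) − S·N(−d₁) = 53.724331 − 28.359756 = 25.364575
ρ = −K·T·e^{−rT}·N(−d₂) = -110.054291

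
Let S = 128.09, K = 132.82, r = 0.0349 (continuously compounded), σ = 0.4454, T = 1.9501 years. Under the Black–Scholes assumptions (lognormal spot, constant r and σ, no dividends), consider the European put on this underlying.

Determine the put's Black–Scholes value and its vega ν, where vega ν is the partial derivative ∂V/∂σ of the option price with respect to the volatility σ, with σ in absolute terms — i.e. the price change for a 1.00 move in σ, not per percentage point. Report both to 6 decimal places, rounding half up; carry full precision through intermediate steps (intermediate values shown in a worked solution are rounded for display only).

price = 28.823771
ν = 66.831327

σ√T = 0.4454·√1.9501 = 0.621983
d₁ = (ln(S/K) + (r+σ²/2)T) / (σ√T) = (ln(128.09/132.82) + (0.0349+0.4454²/2)·1.9501) / 0.621983 = (-0.036262 + 0.261490) / 0.621983 = 0.362113
d₂ = d₁ − σ√T = 0.362113 − 0.621983 = -0.259870
e^{−rT} = e^{−0.0349·1.9501} = 0.934206
N(−d₁) = 0.358634,  N(−d₂) = 0.602518
Put price V = K·e^{−rT}·N(−d₂) − S·N(−d₁) = 74.761162 − 45.937391 = 28.823771
φ(d₁) = (1/√(2π))·e^{−d₁²/2} = 0.373625
ν = S·φ(d₁)·√T = 66.831327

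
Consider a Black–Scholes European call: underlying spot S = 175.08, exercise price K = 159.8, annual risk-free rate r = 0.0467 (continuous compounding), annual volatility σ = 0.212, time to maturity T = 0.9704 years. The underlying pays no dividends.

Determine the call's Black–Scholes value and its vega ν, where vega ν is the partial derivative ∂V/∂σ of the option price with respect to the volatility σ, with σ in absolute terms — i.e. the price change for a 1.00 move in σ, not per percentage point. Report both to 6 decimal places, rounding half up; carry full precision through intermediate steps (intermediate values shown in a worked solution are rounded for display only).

σ√T = 0.212·√0.9704 = 0.208839
d₁ = (ln(S/K) + (r+σ²/2)T) / (σ√T) = (ln(175.08/159.8) + (0.0467+0.212²/2)·0.9704) / 0.208839 = (0.091320 + 0.067125) / 0.208839 = 0.758693
d₂ = d₁ − σ√T = 0.758693 − 0.208839 = 0.549854
e^{−rT} = e^{−0.0467·0.9704} = 0.955694
N(d₁) = 0.775982,  N(d₂) = 0.708790
Call price V = S·N(d₁) − K·e^{−rT}·N(d₂) = 135.858891 − 108.246347 = 27.612544
φ(d₁) = (1/√(2π))·e^{−d₁²/2} = 0.299169
ν = S·φ(d₁)·√T = 51.597527

price = 27.612544
ν = 51.597527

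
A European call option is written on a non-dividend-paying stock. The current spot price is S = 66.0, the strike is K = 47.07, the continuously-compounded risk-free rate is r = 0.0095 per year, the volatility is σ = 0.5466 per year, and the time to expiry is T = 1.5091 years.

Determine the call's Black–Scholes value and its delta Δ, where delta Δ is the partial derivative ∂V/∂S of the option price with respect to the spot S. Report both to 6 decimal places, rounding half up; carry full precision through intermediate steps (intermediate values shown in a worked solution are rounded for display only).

σ√T = 0.5466·√1.5091 = 0.671473
d₁ = (ln(S/K) + (r+σ²/2)T) / (σ√T) = (ln(66.0/47.07) + (0.0095+0.5466²/2)·1.5091) / 0.671473 = (0.338019 + 0.239775) / 0.671473 = 0.860486
d₂ = d₁ − σ√T = 0.860486 − 0.671473 = 0.189013
e^{−rT} = e^{−0.0095·1.5091} = 0.985766
N(d₁) = 0.805239,  N(d₂) = 0.574959
Call price V = S·N(d₁) − K·e^{−rT}·N(d₂) = 53.145806 − 26.678084 = 26.467721
Δ = N(d₁) = 0.805239

price = 26.467721
Δ = 0.805239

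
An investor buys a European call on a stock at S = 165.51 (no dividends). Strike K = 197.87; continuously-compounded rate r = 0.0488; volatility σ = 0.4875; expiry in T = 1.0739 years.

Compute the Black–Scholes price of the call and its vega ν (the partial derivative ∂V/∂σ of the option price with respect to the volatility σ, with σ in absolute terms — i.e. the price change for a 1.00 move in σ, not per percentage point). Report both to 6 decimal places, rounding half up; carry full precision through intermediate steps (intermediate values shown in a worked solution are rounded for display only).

price = 25.164629
ν = 68.424947

σ√T = 0.4875·√1.0739 = 0.505192
d₁ = (ln(S/K) + (r+σ²/2)T) / (σ√T) = (ln(165.51/197.87) + (0.0488+0.4875²/2)·1.0739) / 0.505192 = (-0.178579 + 0.180016) / 0.505192 = 0.002845
d₂ = d₁ − σ√T = 0.002845 − 0.505192 = -0.502347
e^{−rT} = e^{−0.0488·1.0739} = 0.948943
N(d₁) = 0.501135,  N(d₂) = 0.307712
Call price V = S·N(d₁) − K·e^{−rT}·N(d₂) = 82.942844 − 57.778215 = 25.164629
φ(d₁) = (1/√(2π))·e^{−d₁²/2} = 0.398941
ν = S·φ(d₁)·√T = 68.424947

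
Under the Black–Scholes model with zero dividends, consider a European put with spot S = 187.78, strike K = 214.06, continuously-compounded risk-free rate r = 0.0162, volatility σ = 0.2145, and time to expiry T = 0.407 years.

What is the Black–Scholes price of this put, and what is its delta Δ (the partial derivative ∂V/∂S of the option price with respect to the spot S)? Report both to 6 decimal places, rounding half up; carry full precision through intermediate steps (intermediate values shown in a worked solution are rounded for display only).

σ√T = 0.2145·√0.407 = 0.136844
d₁ = (ln(S/K) + (r+σ²/2)T) / (σ√T) = (ln(187.78/214.06) + (0.0162+0.2145²/2)·0.407) / 0.136844 = (-0.130985 + 0.015956) / 0.136844 = -0.840586
d₂ = d₁ − σ√T = -0.840586 − 0.136844 = -0.977429
e^{−rT} = e^{−0.0162·0.407} = 0.993428
N(−d₁) = 0.799710,  N(−d₂) = 0.835822
Put price V = K·e^{−rT}·N(−d₂) − S·N(−d₁) = 177.740211 − 150.169546 = 27.570665
Δ = −N(−d₁) = -0.799710

price = 27.570665
Δ = -0.799710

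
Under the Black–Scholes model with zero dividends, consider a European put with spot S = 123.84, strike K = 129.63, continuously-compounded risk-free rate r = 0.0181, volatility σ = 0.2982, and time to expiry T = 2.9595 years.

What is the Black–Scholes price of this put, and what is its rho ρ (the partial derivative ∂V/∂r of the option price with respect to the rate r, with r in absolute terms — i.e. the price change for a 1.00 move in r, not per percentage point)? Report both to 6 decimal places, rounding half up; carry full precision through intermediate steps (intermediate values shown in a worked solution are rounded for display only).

σ√T = 0.2982·√2.9595 = 0.512999
d₁ = (ln(S/K) + (r+σ²/2)T) / (σ√T) = (ln(123.84/129.63) + (0.0181+0.2982²/2)·2.9595) / 0.512999 = (-0.045694 + 0.185151) / 0.512999 = 0.271847
d₂ = d₁ − σ√T = 0.271847 − 0.512999 = -0.241152
e^{−rT} = e^{−0.0181·2.9595} = 0.947842
N(−d₁) = 0.392870,  N(−d₂) = 0.595282
Put price V = K·e^{−rT}·N(−d₂) − S·N(−d₁) = 73.141538 − 48.653004 = 24.488533
ρ = −K·T·e^{−rT}·N(−d₂) = -216.462381

price = 24.488533
ρ = -216.462381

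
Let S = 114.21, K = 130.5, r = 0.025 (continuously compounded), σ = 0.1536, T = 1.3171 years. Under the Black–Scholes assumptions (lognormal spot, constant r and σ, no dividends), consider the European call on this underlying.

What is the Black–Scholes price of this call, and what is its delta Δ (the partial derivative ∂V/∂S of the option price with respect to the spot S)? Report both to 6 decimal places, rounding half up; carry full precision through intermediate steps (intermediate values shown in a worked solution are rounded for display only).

price = 3.742813
Δ = 0.315098

σ√T = 0.1536·√1.3171 = 0.176279
d₁ = (ln(S/K) + (r+σ²/2)T) / (σ√T) = (ln(114.21/130.5) + (0.025+0.1536²/2)·1.3171) / 0.176279 = (-0.133334 + 0.048465) / 0.176279 = -0.481451
d₂ = d₁ − σ√T = -0.481451 − 0.176279 = -0.657730
e^{−rT} = e^{−0.025·1.3171} = 0.967609
N(d₁) = 0.315098,  N(d₂) = 0.255356
Call price V = S·N(d₁) − K·e^{−rT}·N(d₂) = 35.987338 − 32.244524 = 3.742813
Δ = N(d₁) = 0.315098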